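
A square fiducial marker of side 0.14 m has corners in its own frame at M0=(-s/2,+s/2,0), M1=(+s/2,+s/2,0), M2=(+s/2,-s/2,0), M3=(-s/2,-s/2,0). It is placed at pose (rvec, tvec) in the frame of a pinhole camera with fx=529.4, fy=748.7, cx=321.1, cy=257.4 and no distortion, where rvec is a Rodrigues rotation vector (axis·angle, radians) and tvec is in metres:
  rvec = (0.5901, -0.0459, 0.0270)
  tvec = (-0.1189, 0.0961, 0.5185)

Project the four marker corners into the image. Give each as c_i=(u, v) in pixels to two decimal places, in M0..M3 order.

Intrinsics K: fx=529.4, fy=748.7, cx=321.1, cy=257.4
Marker side s = 0.14 m; corners in marker frame (Z=0):
  M0 = (-0.0700, +0.0700, 0)
  M1 = (+0.0700, +0.0700, 0)
  M2 = (+0.0700, -0.0700, 0)
  M3 = (-0.0700, -0.0700, 0)
rvec = (0.5901, -0.0459, 0.0270), |rvec| = θ = 0.59250 rad = 33.948°
Rodrigues: sinθ=0.55843, 1−cosθ=0.17045; R = I + sinθ·[k]× + (1−cosθ)·[k]×²:
    [+0.99862 -0.03860 -0.03553]
    [+0.01230 +0.83057 -0.55678]
    [+0.05100 +0.55557 +0.82990]
t = (-0.1189, 0.0961, 0.5185) m
M0: Pc = R·M0+t = (-0.19151, +0.15338, +0.55382); u = 529.4·(-0.19151)/0.55382 + 321.1 = 138.0388, v = 748.7·(+0.15338)/0.55382 + 257.4 = 464.7507
M1: Pc = R·M1+t = (-0.05170, +0.15510, +0.56096); u = 529.4·(-0.05170)/0.56096 + 321.1 = 272.3103, v = 748.7·(+0.15510)/0.56096 + 257.4 = 464.4093
M2: Pc = R·M2+t = (-0.04629, +0.03882, +0.48318); u = 529.4·(-0.04629)/0.48318 + 321.1 = 270.3771, v = 748.7·(+0.03882)/0.48318 + 257.4 = 317.5538
M3: Pc = R·M3+t = (-0.18610, +0.03710, +0.47604); u = 529.4·(-0.18610)/0.47604 + 321.1 = 114.1379, v = 748.7·(+0.03710)/0.47604 + 257.4 = 315.7485

c0=(138.04, 464.75) c1=(272.31, 464.41) c2=(270.38, 317.55) c3=(114.14, 315.75)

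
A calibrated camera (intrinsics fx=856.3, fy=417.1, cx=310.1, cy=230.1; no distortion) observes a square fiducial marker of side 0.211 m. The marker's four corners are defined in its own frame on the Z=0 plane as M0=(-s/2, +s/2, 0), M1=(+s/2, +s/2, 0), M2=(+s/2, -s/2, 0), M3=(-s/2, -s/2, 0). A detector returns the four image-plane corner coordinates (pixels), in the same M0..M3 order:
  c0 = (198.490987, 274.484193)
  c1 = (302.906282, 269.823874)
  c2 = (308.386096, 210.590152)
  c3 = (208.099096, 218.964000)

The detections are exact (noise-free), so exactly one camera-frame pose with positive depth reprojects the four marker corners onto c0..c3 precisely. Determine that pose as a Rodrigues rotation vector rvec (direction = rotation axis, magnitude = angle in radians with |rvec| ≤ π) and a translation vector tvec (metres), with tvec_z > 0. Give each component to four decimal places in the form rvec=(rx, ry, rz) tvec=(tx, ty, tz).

rvec=(-0.3262, 0.5275, -0.0447) tvec=(-0.0985, 0.0452, 1.4706)

Intrinsics K: fx=856.3, fy=417.1, cx=310.1, cy=230.1
Marker side s = 0.211 m; corners in marker frame (Z=0):
  M0 = (-0.1055, +0.1055, 0)
  M1 = (+0.1055, +0.1055, 0)
  M2 = (+0.1055, -0.1055, 0)
  M3 = (-0.1055, -0.1055, 0)
Detected image corners:
  c0 = (198.490987, 274.484193) px
  c1 = (302.906282, 269.823874) px
  c2 = (308.386096, 210.590152) px
  c3 = (208.099096, 218.964000) px
Planar DLT: solve 8×8 A·h = b for H (H[2,2]=1):
  H  [+400.56752 -90.95214 +252.76812]
  H  [-111.72818 +219.13668 +242.92696]
  H  [-0.33122 -0.21557 +1.00000]
B = K⁻¹H; ‖b₁‖=0.679995, ‖b₂‖=0.679996; λ = 2/(‖b₁‖+‖b₂‖) = 1.470598, sign → tz>0 ⇒ λ=+1.470598
r₁ = λ·B[:,0] = (+0.86433,-0.12521,-0.48710); r₂ = λ·B[:,1] = (-0.04139,+0.94751,-0.31702)
r₃ = r₁×r₂ = (+0.50123,+0.29417,+0.81378); SVD([r₁ r₂ r₃]) → R = UVᵀ:
  R  [+0.86433 -0.04139 +0.50123]
  R  [-0.12521 +0.94751 +0.29417]
  R  [-0.48710 -0.31702 +0.81378]
t = (-0.09846, +0.04522, +1.47060) m
tr R = 2.625619; θ = arccos((tr R − 1)/2) = 0.621837 rad = 35.629°
axis k = ((R−Rᵀ)₃₂, (R−Rᵀ)₁₃, (R−Rᵀ)₂₁) / (2 sinθ) = (-0.524603, +0.848302, -0.071944)
rvec = θ·k = (-0.326217, +0.527506, -0.044737)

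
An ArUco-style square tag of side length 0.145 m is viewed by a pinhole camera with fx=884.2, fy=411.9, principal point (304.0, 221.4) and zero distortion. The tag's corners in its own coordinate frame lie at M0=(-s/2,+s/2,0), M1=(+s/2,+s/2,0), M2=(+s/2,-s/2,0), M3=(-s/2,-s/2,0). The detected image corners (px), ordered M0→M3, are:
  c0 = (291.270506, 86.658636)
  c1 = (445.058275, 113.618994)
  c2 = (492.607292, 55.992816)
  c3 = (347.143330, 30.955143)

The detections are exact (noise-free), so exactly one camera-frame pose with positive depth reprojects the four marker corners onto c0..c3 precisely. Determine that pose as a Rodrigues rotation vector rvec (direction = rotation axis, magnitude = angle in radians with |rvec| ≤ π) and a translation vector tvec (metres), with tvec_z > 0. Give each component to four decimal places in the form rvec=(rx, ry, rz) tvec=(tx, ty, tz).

rvec=(-0.3312, -0.0216, 0.3752) tvec=(0.0821, -0.2929, 0.8018)

Intrinsics K: fx=884.2, fy=411.9, cx=304.0, cy=221.4
Marker side s = 0.145 m; corners in marker frame (Z=0):
  M0 = (-0.0725, +0.0725, 0)
  M1 = (+0.0725, +0.0725, 0)
  M2 = (+0.0725, -0.0725, 0)
  M3 = (-0.0725, -0.0725, 0)
Detected image corners:
  c0 = (291.270506, 86.658636) px
  c1 = (445.058275, 113.618994) px
  c2 = (492.607292, 55.992816) px
  c3 = (347.143330, 30.955143) px
Planar DLT: solve 8×8 A·h = b for H (H[2,2]=1):
  H  [+1011.35162 -514.71517 +394.50004]
  H  [+175.51768 +361.97682 +70.93564]
  H  [-0.05004 -0.40095 +1.00000]
B = K⁻¹H; ‖b₁‖=1.247263, ‖b₂‖=1.247263; λ = 2/(‖b₁‖+‖b₂‖) = 0.801755, sign → tz>0 ⇒ λ=+0.801755
r₁ = λ·B[:,0] = (+0.93084,+0.36321,-0.04012); r₂ = λ·B[:,1] = (-0.35620,+0.87737,-0.32147)
r₃ = r₁×r₂ = (-0.08156,+0.31353,+0.94607); SVD([r₁ r₂ r₃]) → R = UVᵀ:
  R  [+0.93084 -0.35620 -0.08156]
  R  [+0.36321 +0.87737 +0.31353]
  R  [-0.04012 -0.32147 +0.94607]
t = (+0.08206, -0.29288, +0.80176) m
tr R = 2.754287; θ = arccos((tr R − 1)/2) = 0.500915 rad = 28.700°
axis k = ((R−Rᵀ)₃₂, (R−Rᵀ)₁₃, (R−Rᵀ)₂₁) / (2 sinθ) = (-0.661138, -0.043146, +0.749023)
rvec = θ·k = (-0.331174, -0.021613, +0.375196)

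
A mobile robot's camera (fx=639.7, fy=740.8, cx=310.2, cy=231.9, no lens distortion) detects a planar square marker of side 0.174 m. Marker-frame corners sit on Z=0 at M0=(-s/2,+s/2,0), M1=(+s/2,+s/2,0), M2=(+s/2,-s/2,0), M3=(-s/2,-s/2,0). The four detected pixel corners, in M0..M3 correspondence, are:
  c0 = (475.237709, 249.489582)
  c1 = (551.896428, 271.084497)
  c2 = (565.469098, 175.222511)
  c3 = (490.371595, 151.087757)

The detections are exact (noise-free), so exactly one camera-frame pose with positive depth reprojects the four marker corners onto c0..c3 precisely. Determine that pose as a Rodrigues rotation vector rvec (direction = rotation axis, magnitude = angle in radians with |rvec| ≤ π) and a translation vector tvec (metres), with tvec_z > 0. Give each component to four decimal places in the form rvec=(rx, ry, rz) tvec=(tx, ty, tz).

rvec=(-0.0873, -0.2331, 0.2163) tvec=(0.4250, -0.0354, 1.2875)

Intrinsics K: fx=639.7, fy=740.8, cx=310.2, cy=231.9
Marker side s = 0.174 m; corners in marker frame (Z=0):
  M0 = (-0.0870, +0.0870, 0)
  M1 = (+0.0870, +0.0870, 0)
  M2 = (+0.0870, -0.0870, 0)
  M3 = (-0.0870, -0.0870, 0)
Detected image corners:
  c0 = (475.237709, 249.489582) px
  c1 = (551.896428, 271.084497) px
  c2 = (565.469098, 175.222511) px
  c3 = (490.371595, 151.087757) px
Planar DLT: solve 8×8 A·h = b for H (H[2,2]=1):
  H  [+524.84505 -127.20379 +521.36024]
  H  [+167.56450 +539.91456 +211.52735]
  H  [+0.17052 -0.08599 +1.00000]
B = K⁻¹H; ‖b₁‖=0.776687, ‖b₂‖=0.776687; λ = 2/(‖b₁‖+‖b₂‖) = 1.287520, sign → tz>0 ⇒ λ=+1.287520
r₁ = λ·B[:,0] = (+0.94989,+0.22250,+0.21955); r₂ = λ·B[:,1] = (-0.20233,+0.97304,-0.11072)
r₃ = r₁×r₂ = (-0.23826,+0.06075,+0.96930); SVD([r₁ r₂ r₃]) → R = UVᵀ:
  R  [+0.94989 -0.20233 -0.23826]
  R  [+0.22250 +0.97304 +0.06075]
  R  [+0.21955 -0.11072 +0.96930]
t = (+0.42500, -0.03541, +1.28752) m
tr R = 2.892227; θ = arccos((tr R − 1)/2) = 0.329781 rad = 18.895°
axis k = ((R−Rᵀ)₃₂, (R−Rᵀ)₁₃, (R−Rᵀ)₂₁) / (2 sinθ) = (-0.264741, -0.706860, +0.655943)
rvec = θ·k = (-0.087306, -0.233109, +0.216317)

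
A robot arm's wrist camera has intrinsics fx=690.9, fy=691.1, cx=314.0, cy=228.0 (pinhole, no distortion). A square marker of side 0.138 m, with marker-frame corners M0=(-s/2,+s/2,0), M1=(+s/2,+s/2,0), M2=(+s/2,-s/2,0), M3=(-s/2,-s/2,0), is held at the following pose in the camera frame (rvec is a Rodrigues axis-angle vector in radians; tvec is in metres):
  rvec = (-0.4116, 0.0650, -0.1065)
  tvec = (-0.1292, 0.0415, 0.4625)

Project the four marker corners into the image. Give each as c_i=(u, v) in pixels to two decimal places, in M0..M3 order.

c0=(11.72, 405.50) c1=(226.79, 382.15) c2=(219.11, 186.32) c3=(28.34, 209.32)

Intrinsics K: fx=690.9, fy=691.1, cx=314.0, cy=228.0
Marker side s = 0.138 m; corners in marker frame (Z=0):
  M0 = (-0.0690, +0.0690, 0)
  M1 = (+0.0690, +0.0690, 0)
  M2 = (+0.0690, -0.0690, 0)
  M3 = (-0.0690, -0.0690, 0)
rvec = (-0.4116, 0.0650, -0.1065), |rvec| = θ = 0.43010 rad = 24.643°
Rodrigues: sinθ=0.41696, 1−cosθ=0.09107; R = I + sinθ·[k]× + (1−cosθ)·[k]×²:
    [+0.99234 +0.09007 +0.08460]
    [-0.11642 +0.91101 +0.39562]
    [-0.04143 -0.40244 +0.91451]
t = (-0.1292, 0.0415, 0.4625) m
M0: Pc = R·M0+t = (-0.19146, +0.11239, +0.43759); u = 690.9·(-0.19146)/0.43759 + 314.0 = 11.7154, v = 691.1·(+0.11239)/0.43759 + 228.0 = 405.5045
M1: Pc = R·M1+t = (-0.05451, +0.09633, +0.43187); u = 690.9·(-0.05451)/0.43187 + 314.0 = 226.7903, v = 691.1·(+0.09633)/0.43187 + 228.0 = 382.1454
M2: Pc = R·M2+t = (-0.06694, -0.02939, +0.48741); u = 690.9·(-0.06694)/0.48741 + 314.0 = 219.1072, v = 691.1·(-0.02939)/0.48741 + 228.0 = 186.3245
M3: Pc = R·M3+t = (-0.20389, -0.01333, +0.49313); u = 690.9·(-0.20389)/0.49313 + 314.0 = 28.3432, v = 691.1·(-0.01333)/0.49313 + 228.0 = 209.3233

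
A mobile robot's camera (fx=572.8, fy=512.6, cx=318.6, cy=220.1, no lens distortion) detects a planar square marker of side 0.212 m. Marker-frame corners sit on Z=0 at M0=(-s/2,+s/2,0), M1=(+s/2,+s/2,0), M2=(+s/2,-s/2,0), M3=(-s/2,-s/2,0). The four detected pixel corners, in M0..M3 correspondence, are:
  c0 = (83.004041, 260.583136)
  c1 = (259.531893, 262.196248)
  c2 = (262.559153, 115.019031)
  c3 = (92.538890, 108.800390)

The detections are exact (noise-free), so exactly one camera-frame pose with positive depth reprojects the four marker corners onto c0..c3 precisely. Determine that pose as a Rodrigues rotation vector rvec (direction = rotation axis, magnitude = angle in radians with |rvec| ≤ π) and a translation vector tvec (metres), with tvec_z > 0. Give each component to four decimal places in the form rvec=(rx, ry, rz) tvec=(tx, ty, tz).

rvec=(-0.1228, -0.1085, 0.0125) tvec=(-0.1784, -0.0486, 0.7158)

Intrinsics K: fx=572.8, fy=512.6, cx=318.6, cy=220.1
Marker side s = 0.212 m; corners in marker frame (Z=0):
  M0 = (-0.1060, +0.1060, 0)
  M1 = (+0.1060, +0.1060, 0)
  M2 = (+0.1060, -0.1060, 0)
  M3 = (-0.1060, -0.1060, 0)
Detected image corners:
  c0 = (83.004041, 260.583136) px
  c1 = (259.531893, 262.196248) px
  c2 = (262.559153, 115.019031) px
  c3 = (92.538890, 108.800390) px
Planar DLT: solve 8×8 A·h = b for H (H[2,2]=1):
  H  [+843.18277 -59.33375 +175.84163]
  H  [+46.63462 +672.86976 +185.32033]
  H  [+0.14983 -0.17172 +1.00000]
B = K⁻¹H; ‖b₁‖=1.397013, ‖b₂‖=1.397013; λ = 2/(‖b₁‖+‖b₂‖) = 0.715813, sign → tz>0 ⇒ λ=+0.715813
r₁ = λ·B[:,0] = (+0.99405,+0.01907,+0.10725); r₂ = λ·B[:,1] = (-0.00578,+0.99240,-0.12292)
r₃ = r₁×r₂ = (-0.10878,+0.12157,+0.98660); SVD([r₁ r₂ r₃]) → R = UVᵀ:
  R  [+0.99405 -0.00578 -0.10878]
  R  [+0.01907 +0.99240 +0.12157]
  R  [+0.10725 -0.12292 +0.98660]
t = (-0.17840, -0.04857, +0.71581) m
tr R = 2.973053; θ = arccos((tr R − 1)/2) = 0.164341 rad = 9.416°
axis k = ((R−Rᵀ)₃₂, (R−Rᵀ)₁₃, (R−Rᵀ)₂₁) / (2 sinθ) = (-0.747214, -0.660230, +0.075941)
rvec = θ·k = (-0.122798, -0.108503, +0.012480)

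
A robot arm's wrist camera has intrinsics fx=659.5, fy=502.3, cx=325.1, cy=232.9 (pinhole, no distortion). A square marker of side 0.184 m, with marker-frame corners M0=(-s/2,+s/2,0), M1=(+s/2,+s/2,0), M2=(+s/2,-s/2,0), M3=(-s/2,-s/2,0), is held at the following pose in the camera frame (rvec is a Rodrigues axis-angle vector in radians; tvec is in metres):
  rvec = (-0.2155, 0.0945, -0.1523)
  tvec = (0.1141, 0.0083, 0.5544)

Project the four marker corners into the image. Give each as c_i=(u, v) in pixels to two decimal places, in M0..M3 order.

c0=(369.53, 336.73) c1=(597.27, 311.38) c2=(547.90, 148.58) c3=(337.20, 176.12)

Intrinsics K: fx=659.5, fy=502.3, cx=325.1, cy=232.9
Marker side s = 0.184 m; corners in marker frame (Z=0):
  M0 = (-0.0920, +0.0920, 0)
  M1 = (+0.0920, +0.0920, 0)
  M2 = (+0.0920, -0.0920, 0)
  M3 = (-0.0920, -0.0920, 0)
rvec = (-0.2155, 0.0945, -0.1523), |rvec| = θ = 0.28030 rad = 16.060°
Rodrigues: sinθ=0.27664, 1−cosθ=0.03903; R = I + sinθ·[k]× + (1−cosθ)·[k]×²:
    [+0.98404 +0.14020 +0.10957]
    [-0.16043 +0.96541 +0.20554]
    [-0.07696 -0.21984 +0.97250]
t = (0.1141, 0.0083, 0.5544) m
M0: Pc = R·M0+t = (+0.03647, +0.11188, +0.54126); u = 659.5·(+0.03647)/0.54126 + 325.1 = 369.5329, v = 502.3·(+0.11188)/0.54126 + 232.9 = 336.7251
M1: Pc = R·M1+t = (+0.21753, +0.08236, +0.52709); u = 659.5·(+0.21753)/0.52709 + 325.1 = 597.2735, v = 502.3·(+0.08236)/0.52709 + 232.9 = 311.3841
M2: Pc = R·M2+t = (+0.19173, -0.09528, +0.56754); u = 659.5·(+0.19173)/0.56754 + 325.1 = 547.8991, v = 502.3·(-0.09528)/0.56754 + 232.9 = 148.5758
M3: Pc = R·M3+t = (+0.01067, -0.06576, +0.58171); u = 659.5·(+0.01067)/0.58171 + 325.1 = 337.1969, v = 502.3·(-0.06576)/0.58171 + 232.9 = 176.1182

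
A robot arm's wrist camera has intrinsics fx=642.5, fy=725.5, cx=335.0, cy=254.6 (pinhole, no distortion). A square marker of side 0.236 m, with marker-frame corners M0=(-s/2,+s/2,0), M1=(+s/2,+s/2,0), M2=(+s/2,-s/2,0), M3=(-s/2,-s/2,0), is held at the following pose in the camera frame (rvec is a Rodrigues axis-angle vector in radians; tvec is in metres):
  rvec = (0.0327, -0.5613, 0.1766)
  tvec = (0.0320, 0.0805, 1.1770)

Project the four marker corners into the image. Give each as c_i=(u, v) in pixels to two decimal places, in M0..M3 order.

c0=(284.82, 370.75) c1=(391.81, 380.77) c2=(413.05, 244.64) c3=(308.84, 219.34)

Intrinsics K: fx=642.5, fy=725.5, cx=335.0, cy=254.6
Marker side s = 0.236 m; corners in marker frame (Z=0):
  M0 = (-0.1180, +0.1180, 0)
  M1 = (+0.1180, +0.1180, 0)
  M2 = (+0.1180, -0.1180, 0)
  M3 = (-0.1180, -0.1180, 0)
rvec = (0.0327, -0.5613, 0.1766), |rvec| = θ = 0.58933 rad = 33.766°
Rodrigues: sinθ=0.55581, 1−cosθ=0.16869; R = I + sinθ·[k]× + (1−cosθ)·[k]×²:
    [+0.83183 -0.17547 -0.52656]
    [+0.15764 +0.98433 -0.07898]
    [+0.53217 -0.01731 +0.84646]
t = (0.0320, 0.0805, 1.1770) m
M0: Pc = R·M0+t = (-0.08686, +0.17805, +1.11216); u = 642.5·(-0.08686)/1.11216 + 335.0 = 284.8199, v = 725.5·(+0.17805)/1.11216 + 254.6 = 370.7479
M1: Pc = R·M1+t = (+0.10945, +0.21525, +1.23775); u = 642.5·(+0.10945)/1.23775 + 335.0 = 391.8143, v = 725.5·(+0.21525)/1.23775 + 254.6 = 380.7687
M2: Pc = R·M2+t = (+0.15086, -0.01705, +1.24184); u = 642.5·(+0.15086)/1.24184 + 335.0 = 413.0523, v = 725.5·(-0.01705)/1.24184 + 254.6 = 244.6392
M3: Pc = R·M3+t = (-0.04545, -0.05425, +1.11625); u = 642.5·(-0.04545)/1.11625 + 335.0 = 308.8390, v = 725.5·(-0.05425)/1.11625 + 254.6 = 219.3387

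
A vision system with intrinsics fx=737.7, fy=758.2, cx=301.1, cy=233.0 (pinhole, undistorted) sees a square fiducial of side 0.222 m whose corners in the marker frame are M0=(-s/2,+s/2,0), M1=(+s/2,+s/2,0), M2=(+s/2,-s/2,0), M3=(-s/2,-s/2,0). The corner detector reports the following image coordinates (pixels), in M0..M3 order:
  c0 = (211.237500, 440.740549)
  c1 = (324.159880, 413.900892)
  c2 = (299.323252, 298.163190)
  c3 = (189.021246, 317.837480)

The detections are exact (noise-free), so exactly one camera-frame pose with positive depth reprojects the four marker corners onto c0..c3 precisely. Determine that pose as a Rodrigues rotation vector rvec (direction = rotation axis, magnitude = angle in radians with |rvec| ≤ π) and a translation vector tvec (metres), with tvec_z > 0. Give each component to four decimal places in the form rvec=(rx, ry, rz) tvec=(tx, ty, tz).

rvec=(-0.2559, -0.3239, -0.1799) tvec=(-0.0832, 0.2459, 1.3987)

Intrinsics K: fx=737.7, fy=758.2, cx=301.1, cy=233.0
Marker side s = 0.222 m; corners in marker frame (Z=0):
  M0 = (-0.1110, +0.1110, 0)
  M1 = (+0.1110, +0.1110, 0)
  M2 = (+0.1110, -0.1110, 0)
  M3 = (-0.1110, -0.1110, 0)
Detected image corners:
  c0 = (211.237500, 440.740549) px
  c1 = (324.159880, 413.900892) px
  c2 = (299.323252, 298.163190) px
  c3 = (189.021246, 317.837480) px
Planar DLT: solve 8×8 A·h = b for H (H[2,2]=1):
  H  [+564.08685 +66.11687 +257.21817]
  H  [-16.23230 +479.56578 +366.31532]
  H  [+0.24003 -0.15635 +1.00000]
B = K⁻¹H; ‖b₁‖=0.714942, ‖b₂‖=0.714942; λ = 2/(‖b₁‖+‖b₂‖) = 1.398716, sign → tz>0 ⇒ λ=+1.398716
r₁ = λ·B[:,0] = (+0.93250,-0.13312,+0.33573); r₂ = λ·B[:,1] = (+0.21462,+0.95190,-0.21869)
r₃ = r₁×r₂ = (-0.29047,+0.27598,+0.91622); SVD([r₁ r₂ r₃]) → R = UVᵀ:
  R  [+0.93250 +0.21462 -0.29047]
  R  [-0.13312 +0.95190 +0.27598]
  R  [+0.33573 -0.21869 +0.91622]
t = (-0.08320, +0.24594, +1.39872) m
tr R = 2.800625; θ = arccos((tr R − 1)/2) = 0.450309 rad = 25.801°
axis k = ((R−Rᵀ)₃₂, (R−Rᵀ)₁₃, (R−Rᵀ)₂₁) / (2 sinθ) = (-0.568268, -0.719368, -0.399475)
rvec = θ·k = (-0.255896, -0.323938, -0.179887)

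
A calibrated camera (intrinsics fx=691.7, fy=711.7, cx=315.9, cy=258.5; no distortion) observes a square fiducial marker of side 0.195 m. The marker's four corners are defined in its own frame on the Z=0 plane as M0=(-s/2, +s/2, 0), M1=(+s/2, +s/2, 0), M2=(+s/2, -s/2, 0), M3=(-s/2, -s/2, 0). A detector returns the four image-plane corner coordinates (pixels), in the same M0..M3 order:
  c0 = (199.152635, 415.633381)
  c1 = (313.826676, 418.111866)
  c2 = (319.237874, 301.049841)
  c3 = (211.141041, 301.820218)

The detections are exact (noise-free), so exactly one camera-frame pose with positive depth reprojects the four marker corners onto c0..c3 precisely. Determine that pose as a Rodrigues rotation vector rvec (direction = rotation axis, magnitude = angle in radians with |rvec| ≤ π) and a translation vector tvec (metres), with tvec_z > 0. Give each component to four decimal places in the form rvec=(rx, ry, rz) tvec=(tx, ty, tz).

rvec=(-0.3823, 0.1693, 0.0155) tvec=(-0.0949, 0.1638, 1.1786)

Intrinsics K: fx=691.7, fy=711.7, cx=315.9, cy=258.5
Marker side s = 0.195 m; corners in marker frame (Z=0):
  M0 = (-0.0975, +0.0975, 0)
  M1 = (+0.0975, +0.0975, 0)
  M2 = (+0.0975, -0.0975, 0)
  M3 = (-0.0975, -0.0975, 0)
Detected image corners:
  c0 = (199.152635, 415.633381) px
  c1 = (313.826676, 418.111866) px
  c2 = (319.237874, 301.049841) px
  c3 = (211.141041, 301.820218) px
Planar DLT: solve 8×8 A·h = b for H (H[2,2]=1):
  H  [+533.65064 -126.72728 +260.20160]
  H  [-46.87690 +479.13136 +357.38138]
  H  [-0.14201 -0.31391 +1.00000]
B = K⁻¹H; ‖b₁‖=0.848450, ‖b₂‖=0.848450; λ = 2/(‖b₁‖+‖b₂‖) = 1.178620, sign → tz>0 ⇒ λ=+1.178620
r₁ = λ·B[:,0] = (+0.98575,-0.01684,-0.16737); r₂ = λ·B[:,1] = (-0.04697,+0.92785,-0.36998)
r₃ = r₁×r₂ = (+0.16153,+0.37257,+0.91384); SVD([r₁ r₂ r₃]) → R = UVᵀ:
  R  [+0.98575 -0.04697 +0.16153]
  R  [-0.01684 +0.92785 +0.37257]
  R  [-0.16737 -0.36998 +0.91384]
t = (-0.09491, +0.16375, +1.17862) m
tr R = 2.827443; θ = arccos((tr R − 1)/2) = 0.418445 rad = 23.975°
axis k = ((R−Rᵀ)₃₂, (R−Rᵀ)₁₃, (R−Rᵀ)₂₁) / (2 sinθ) = (-0.913696, +0.404704, +0.037072)
rvec = θ·k = (-0.382332, +0.169347, +0.015513)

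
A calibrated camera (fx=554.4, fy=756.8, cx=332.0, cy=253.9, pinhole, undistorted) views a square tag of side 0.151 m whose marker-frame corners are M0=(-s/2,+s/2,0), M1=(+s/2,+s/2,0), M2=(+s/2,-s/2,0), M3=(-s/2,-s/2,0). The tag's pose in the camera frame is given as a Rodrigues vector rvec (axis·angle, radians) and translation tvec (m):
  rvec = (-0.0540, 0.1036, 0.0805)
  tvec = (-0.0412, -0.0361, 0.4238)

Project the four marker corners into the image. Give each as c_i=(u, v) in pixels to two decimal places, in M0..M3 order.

c0=(173.56, 312.60) c1=(368.84, 336.34) c2=(384.75, 63.79) c3=(192.25, 50.42)

Intrinsics K: fx=554.4, fy=756.8, cx=332.0, cy=253.9
Marker side s = 0.151 m; corners in marker frame (Z=0):
  M0 = (-0.0755, +0.0755, 0)
  M1 = (+0.0755, +0.0755, 0)
  M2 = (+0.0755, -0.0755, 0)
  M3 = (-0.0755, -0.0755, 0)
rvec = (-0.0540, 0.1036, 0.0805), |rvec| = θ = 0.14188 rad = 8.129°
Rodrigues: sinθ=0.14140, 1−cosθ=0.01005; R = I + sinθ·[k]× + (1−cosθ)·[k]×²:
    [+0.99141 -0.08302 +0.10108]
    [+0.07744 +0.99531 +0.05798]
    [-0.10542 -0.04966 +0.99319]
t = (-0.0412, -0.0361, 0.4238) m
M0: Pc = R·M0+t = (-0.12232, +0.03320, +0.42801); u = 554.4·(-0.12232)/0.42801 + 332.0 = 173.5601, v = 756.8·(+0.03320)/0.42801 + 253.9 = 312.6025
M1: Pc = R·M1+t = (+0.02738, +0.04489, +0.41209); u = 554.4·(+0.02738)/0.41209 + 332.0 = 368.8393, v = 756.8·(+0.04489)/0.41209 + 253.9 = 336.3443
M2: Pc = R·M2+t = (+0.03992, -0.10540, +0.41959); u = 554.4·(+0.03992)/0.41959 + 332.0 = 384.7453, v = 756.8·(-0.10540)/0.41959 + 253.9 = 63.7947
M3: Pc = R·M3+t = (-0.10978, -0.11709, +0.43551); u = 554.4·(-0.10978)/0.43551 + 332.0 = 192.2467, v = 756.8·(-0.11709)/0.43551 + 253.9 = 50.4239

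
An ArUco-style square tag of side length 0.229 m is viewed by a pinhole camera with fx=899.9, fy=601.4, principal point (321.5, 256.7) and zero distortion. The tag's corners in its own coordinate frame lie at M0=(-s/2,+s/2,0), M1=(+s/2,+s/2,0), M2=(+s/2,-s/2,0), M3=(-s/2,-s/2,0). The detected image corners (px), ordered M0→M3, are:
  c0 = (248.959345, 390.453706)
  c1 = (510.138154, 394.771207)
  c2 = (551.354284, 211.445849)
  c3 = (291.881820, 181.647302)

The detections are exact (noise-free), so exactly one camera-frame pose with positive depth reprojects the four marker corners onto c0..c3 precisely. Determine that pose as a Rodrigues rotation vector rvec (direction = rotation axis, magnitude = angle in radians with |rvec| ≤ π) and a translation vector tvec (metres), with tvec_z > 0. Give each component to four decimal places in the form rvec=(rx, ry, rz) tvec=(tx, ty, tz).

Intrinsics K: fx=899.9, fy=601.4, cx=321.5, cy=256.7
Marker side s = 0.229 m; corners in marker frame (Z=0):
  M0 = (-0.1145, +0.1145, 0)
  M1 = (+0.1145, +0.1145, 0)
  M2 = (+0.1145, -0.1145, 0)
  M3 = (-0.1145, -0.1145, 0)
Detected image corners:
  c0 = (248.959345, 390.453706) px
  c1 = (510.138154, 394.771207) px
  c2 = (551.354284, 211.445849) px
  c3 = (291.881820, 181.647302) px
Planar DLT: solve 8×8 A·h = b for H (H[2,2]=1):
  H  [+1361.98979 -158.54677 +408.81098]
  H  [+239.67759 +870.92932 +295.82680]
  H  [+0.56211 +0.06221 +1.00000]
B = K⁻¹H; ‖b₁‖=1.436741, ‖b₂‖=1.436741; λ = 2/(‖b₁‖+‖b₂‖) = 0.696020, sign → tz>0 ⇒ λ=+0.696020
r₁ = λ·B[:,0] = (+0.91365,+0.11039,+0.39124); r₂ = λ·B[:,1] = (-0.13810,+0.98947,+0.04330)
r₃ = r₁×r₂ = (-0.38234,-0.09359,+0.91927); SVD([r₁ r₂ r₃]) → R = UVᵀ:
  R  [+0.91365 -0.13810 -0.38234]
  R  [+0.11039 +0.98947 -0.09359]
  R  [+0.39124 +0.04330 +0.91927]
t = (+0.06753, +0.04528, +0.69602) m
tr R = 2.822388; θ = arccos((tr R − 1)/2) = 0.424624 rad = 24.329°
axis k = ((R−Rᵀ)₃₂, (R−Rᵀ)₁₃, (R−Rᵀ)₂₁) / (2 sinθ) = (+0.166143, -0.938853, +0.301581)
rvec = θ·k = (+0.070548, -0.398659, +0.128058)

rvec=(0.0705, -0.3987, 0.1281) tvec=(0.0675, 0.0453, 0.6960)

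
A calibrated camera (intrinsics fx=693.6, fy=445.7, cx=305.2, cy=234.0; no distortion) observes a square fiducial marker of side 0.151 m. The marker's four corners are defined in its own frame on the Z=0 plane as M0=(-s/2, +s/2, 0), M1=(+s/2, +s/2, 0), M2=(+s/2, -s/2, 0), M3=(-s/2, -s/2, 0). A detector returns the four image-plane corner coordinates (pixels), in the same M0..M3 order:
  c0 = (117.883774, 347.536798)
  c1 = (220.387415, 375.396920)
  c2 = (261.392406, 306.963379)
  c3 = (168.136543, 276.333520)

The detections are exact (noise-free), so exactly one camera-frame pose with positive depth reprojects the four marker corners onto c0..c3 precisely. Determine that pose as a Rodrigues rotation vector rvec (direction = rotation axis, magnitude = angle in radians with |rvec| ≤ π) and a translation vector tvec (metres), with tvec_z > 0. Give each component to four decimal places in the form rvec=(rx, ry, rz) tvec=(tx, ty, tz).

rvec=(-0.3013, -0.5078, 0.4444) tvec=(-0.1452, 0.1874, 0.9083)

Intrinsics K: fx=693.6, fy=445.7, cx=305.2, cy=234.0
Marker side s = 0.151 m; corners in marker frame (Z=0):
  M0 = (-0.0755, +0.0755, 0)
  M1 = (+0.0755, +0.0755, 0)
  M2 = (+0.0755, -0.0755, 0)
  M3 = (-0.0755, -0.0755, 0)
Detected image corners:
  c0 = (117.883774, 347.536798) px
  c1 = (220.387415, 375.396920) px
  c2 = (261.392406, 306.963379) px
  c3 = (168.136543, 276.333520) px
Planar DLT: solve 8×8 A·h = b for H (H[2,2]=1):
  H  [+731.51681 -381.97744 +194.29759]
  H  [+337.34931 +324.58270 +325.93273]
  H  [+0.43907 -0.42102 +1.00000]
B = K⁻¹H; ‖b₁‖=1.100899, ‖b₂‖=1.100899; λ = 2/(‖b₁‖+‖b₂‖) = 0.908348, sign → tz>0 ⇒ λ=+0.908348
r₁ = λ·B[:,0] = (+0.78251,+0.47813,+0.39883); r₂ = λ·B[:,1] = (-0.33196,+0.86229,-0.38243)
r₃ = r₁×r₂ = (-0.52676,+0.16686,+0.83347); SVD([r₁ r₂ r₃]) → R = UVᵀ:
  R  [+0.78251 -0.33196 -0.52676]
  R  [+0.47813 +0.86229 +0.16686]
  R  [+0.39883 -0.38243 +0.83347]
t = (-0.14524, +0.18736, +0.90835) m
tr R = 2.478276; θ = arccos((tr R − 1)/2) = 0.739007 rad = 42.342°
axis k = ((R−Rᵀ)₃₂, (R−Rᵀ)₁₃, (R−Rᵀ)₂₁) / (2 sinθ) = (-0.407755, -0.687095, +0.601361)
rvec = θ·k = (-0.301334, -0.507768, +0.444410)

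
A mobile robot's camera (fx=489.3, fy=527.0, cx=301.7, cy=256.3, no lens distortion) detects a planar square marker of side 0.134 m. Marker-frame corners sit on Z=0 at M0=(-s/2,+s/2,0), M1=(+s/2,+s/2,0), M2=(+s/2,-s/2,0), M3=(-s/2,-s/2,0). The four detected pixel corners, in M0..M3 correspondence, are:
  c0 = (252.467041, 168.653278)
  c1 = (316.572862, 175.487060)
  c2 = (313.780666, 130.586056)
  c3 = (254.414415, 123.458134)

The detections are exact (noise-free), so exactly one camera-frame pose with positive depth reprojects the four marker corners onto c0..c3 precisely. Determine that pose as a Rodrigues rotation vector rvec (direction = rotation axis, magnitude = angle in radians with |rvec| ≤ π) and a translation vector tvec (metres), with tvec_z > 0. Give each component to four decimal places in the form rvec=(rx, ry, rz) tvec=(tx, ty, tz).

rvec=(-0.6513, -0.1652, 0.0250) tvec=(-0.0369, -0.2153, 1.0548)

Intrinsics K: fx=489.3, fy=527.0, cx=301.7, cy=256.3
Marker side s = 0.134 m; corners in marker frame (Z=0):
  M0 = (-0.0670, +0.0670, 0)
  M1 = (+0.0670, +0.0670, 0)
  M2 = (+0.0670, -0.0670, 0)
  M3 = (-0.0670, -0.0670, 0)
Detected image corners:
  c0 = (252.467041, 168.653278) px
  c1 = (316.572862, 175.487060) px
  c2 = (313.780666, 130.586056) px
  c3 = (254.414415, 123.458134) px
Planar DLT: solve 8×8 A·h = b for H (H[2,2]=1):
  H  [+499.17349 -159.83905 +284.58532]
  H  [+72.72401 +250.35043 +148.71230]
  H  [+0.13766 -0.57386 +1.00000]
B = K⁻¹H; ‖b₁‖=0.948043, ‖b₂‖=0.948043; λ = 2/(‖b₁‖+‖b₂‖) = 1.054805, sign → tz>0 ⇒ λ=+1.054805
r₁ = λ·B[:,0] = (+0.98656,+0.07494,+0.14520); r₂ = λ·B[:,1] = (+0.02866,+0.79547,-0.60531)
r₃ = r₁×r₂ = (-0.16087,+0.60134,+0.78263); SVD([r₁ r₂ r₃]) → R = UVᵀ:
  R  [+0.98656 +0.02866 -0.16087]
  R  [+0.07494 +0.79547 +0.60134]
  R  [+0.14520 -0.60531 +0.78263]
t = (-0.03689, -0.21534, +1.05480) m
tr R = 2.564662; θ = arccos((tr R − 1)/2) = 0.672397 rad = 38.526°
axis k = ((R−Rᵀ)₃₂, (R−Rᵀ)₁₃, (R−Rᵀ)₂₁) / (2 sinθ) = (-0.968635, -0.245693, +0.037152)
rvec = θ·k = (-0.651308, -0.165203, +0.024981)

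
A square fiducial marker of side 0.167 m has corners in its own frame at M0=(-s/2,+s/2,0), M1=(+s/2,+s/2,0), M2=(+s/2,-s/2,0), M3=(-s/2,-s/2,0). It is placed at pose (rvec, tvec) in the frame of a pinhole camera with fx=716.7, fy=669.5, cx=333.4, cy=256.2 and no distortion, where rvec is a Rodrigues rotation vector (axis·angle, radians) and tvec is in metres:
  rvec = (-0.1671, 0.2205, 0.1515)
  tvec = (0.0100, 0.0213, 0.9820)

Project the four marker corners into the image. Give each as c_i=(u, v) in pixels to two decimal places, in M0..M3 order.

c0=(272.15, 318.34) c1=(391.13, 336.22) c2=(410.20, 222.44) c3=(293.40, 209.29)

Intrinsics K: fx=716.7, fy=669.5, cx=333.4, cy=256.2
Marker side s = 0.167 m; corners in marker frame (Z=0):
  M0 = (-0.0835, +0.0835, 0)
  M1 = (+0.0835, +0.0835, 0)
  M2 = (+0.0835, -0.0835, 0)
  M3 = (-0.0835, -0.0835, 0)
rvec = (-0.1671, 0.2205, 0.1515), |rvec| = θ = 0.31543 rad = 18.073°
Rodrigues: sinθ=0.31022, 1−cosθ=0.04934; R = I + sinθ·[k]× + (1−cosθ)·[k]×²:
    [+0.96451 -0.16727 +0.20431]
    [+0.13073 +0.97477 +0.18091]
    [-0.22941 -0.14778 +0.96204]
t = (0.0100, 0.0213, 0.9820) m
M0: Pc = R·M0+t = (-0.08450, +0.09178, +0.98882); u = 716.7·(-0.08450)/0.98882 + 333.4 = 272.1513, v = 669.5·(+0.09178)/0.98882 + 256.2 = 318.3400
M1: Pc = R·M1+t = (+0.07657, +0.11361, +0.95050); u = 716.7·(+0.07657)/0.95050 + 333.4 = 391.1349, v = 669.5·(+0.11361)/0.95050 + 256.2 = 336.2223
M2: Pc = R·M2+t = (+0.10450, -0.04918, +0.97518); u = 716.7·(+0.10450)/0.97518 + 333.4 = 410.2038, v = 669.5·(-0.04918)/0.97518 + 256.2 = 222.4377
M3: Pc = R·M3+t = (-0.05657, -0.07101, +1.01350); u = 716.7·(-0.05657)/1.01350 + 333.4 = 293.3966, v = 669.5·(-0.07101)/1.01350 + 256.2 = 209.2922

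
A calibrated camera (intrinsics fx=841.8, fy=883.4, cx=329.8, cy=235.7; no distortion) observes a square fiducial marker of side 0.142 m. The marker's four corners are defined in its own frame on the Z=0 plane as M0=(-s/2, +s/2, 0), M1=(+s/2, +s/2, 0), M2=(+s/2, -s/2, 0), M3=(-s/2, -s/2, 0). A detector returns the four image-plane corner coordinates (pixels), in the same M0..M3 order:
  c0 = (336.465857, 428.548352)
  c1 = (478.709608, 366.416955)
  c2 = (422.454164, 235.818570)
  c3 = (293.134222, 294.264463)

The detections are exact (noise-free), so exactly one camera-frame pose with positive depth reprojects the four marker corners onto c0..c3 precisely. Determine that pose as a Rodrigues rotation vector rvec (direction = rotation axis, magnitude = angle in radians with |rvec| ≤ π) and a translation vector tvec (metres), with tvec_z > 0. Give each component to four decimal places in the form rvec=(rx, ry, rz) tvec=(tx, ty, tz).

rvec=(-0.5201, 0.1842, -0.3790) tvec=(0.0494, 0.0852, 0.8110)

Intrinsics K: fx=841.8, fy=883.4, cx=329.8, cy=235.7
Marker side s = 0.142 m; corners in marker frame (Z=0):
  M0 = (-0.0710, +0.0710, 0)
  M1 = (+0.0710, +0.0710, 0)
  M2 = (+0.0710, -0.0710, 0)
  M3 = (-0.0710, -0.0710, 0)
Detected image corners:
  c0 = (336.465857, 428.548352) px
  c1 = (478.709608, 366.416955) px
  c2 = (422.454164, 235.818570) px
  c3 = (293.134222, 294.264463) px
Planar DLT: solve 8×8 A·h = b for H (H[2,2]=1):
  H  [+918.35893 +106.97109 +381.11587]
  H  [-454.96777 +722.09278 +328.47210]
  H  [-0.09354 -0.63598 +1.00000]
B = K⁻¹H; ‖b₁‖=1.233036, ‖b₂‖=1.233036; λ = 2/(‖b₁‖+‖b₂‖) = 0.811007, sign → tz>0 ⇒ λ=+0.811007
r₁ = λ·B[:,0] = (+0.91449,-0.39744,-0.07586); r₂ = λ·B[:,1] = (+0.30513,+0.80054,-0.51579)
r₃ = r₁×r₂ = (+0.26573,+0.44853,+0.85335); SVD([r₁ r₂ r₃]) → R = UVᵀ:
  R  [+0.91449 +0.30513 +0.26573]
  R  [-0.39744 +0.80054 +0.44853]
  R  [-0.07586 -0.51579 +0.85335]
t = (+0.04944, +0.08517, +0.81101) m
tr R = 2.568372; θ = arccos((tr R − 1)/2) = 0.669413 rad = 38.355°
axis k = ((R−Rᵀ)₃₂, (R−Rᵀ)₁₃, (R−Rᵀ)₂₁) / (2 sinθ) = (-0.777019, +0.275239, -0.566114)
rvec = θ·k = (-0.520146, +0.184249, -0.378964)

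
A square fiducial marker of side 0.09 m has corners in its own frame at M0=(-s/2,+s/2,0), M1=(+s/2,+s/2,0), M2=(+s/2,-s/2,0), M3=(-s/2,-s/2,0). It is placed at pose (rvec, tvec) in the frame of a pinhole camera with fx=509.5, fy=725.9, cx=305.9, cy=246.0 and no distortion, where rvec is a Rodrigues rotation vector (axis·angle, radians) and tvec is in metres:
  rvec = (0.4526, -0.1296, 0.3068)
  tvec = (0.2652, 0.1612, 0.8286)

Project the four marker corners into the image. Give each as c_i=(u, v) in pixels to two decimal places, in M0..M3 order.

c0=(432.45, 408.62) c1=(480.61, 425.40) c2=(506.37, 365.30) c3=(456.55, 346.47)

Intrinsics K: fx=509.5, fy=725.9, cx=305.9, cy=246.0
Marker side s = 0.09 m; corners in marker frame (Z=0):
  M0 = (-0.0450, +0.0450, 0)
  M1 = (+0.0450, +0.0450, 0)
  M2 = (+0.0450, -0.0450, 0)
  M3 = (-0.0450, -0.0450, 0)
rvec = (0.4526, -0.1296, 0.3068), |rvec| = θ = 0.56193 rad = 32.196°
Rodrigues: sinθ=0.53282, 1−cosθ=0.15377; R = I + sinθ·[k]× + (1−cosθ)·[k]×²:
    [+0.94598 -0.31947 -0.05527]
    [+0.26234 +0.85441 -0.44852]
    [+0.19051 +0.40979 +0.89206]
t = (0.2652, 0.1612, 0.8286) m
M0: Pc = R·M0+t = (+0.20825, +0.18784, +0.83847); u = 509.5·(+0.20825)/0.83847 + 305.9 = 432.4471, v = 725.9·(+0.18784)/0.83847 + 246.0 = 408.6242
M1: Pc = R·M1+t = (+0.29339, +0.21145, +0.85561); u = 509.5·(+0.29339)/0.85561 + 305.9 = 480.6094, v = 725.9·(+0.21145)/0.85561 + 246.0 = 425.3967
M2: Pc = R·M2+t = (+0.32215, +0.13456, +0.81873); u = 509.5·(+0.32215)/0.81873 + 305.9 = 506.3723, v = 725.9·(+0.13456)/0.81873 + 246.0 = 365.3003
M3: Pc = R·M3+t = (+0.23701, +0.11095, +0.80159); u = 509.5·(+0.23701)/0.80159 + 305.9 = 456.5451, v = 725.9·(+0.11095)/0.80159 + 246.0 = 346.4707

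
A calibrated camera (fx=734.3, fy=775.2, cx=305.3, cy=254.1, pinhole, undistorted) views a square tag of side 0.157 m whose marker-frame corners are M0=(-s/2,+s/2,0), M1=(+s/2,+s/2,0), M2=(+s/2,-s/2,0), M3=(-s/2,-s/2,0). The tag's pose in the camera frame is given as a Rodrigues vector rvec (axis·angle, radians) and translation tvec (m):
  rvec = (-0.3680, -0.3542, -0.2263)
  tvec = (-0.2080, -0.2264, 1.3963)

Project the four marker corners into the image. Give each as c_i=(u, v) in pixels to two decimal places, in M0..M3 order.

Intrinsics K: fx=734.3, fy=775.2, cx=305.3, cy=254.1
Marker side s = 0.157 m; corners in marker frame (Z=0):
  M0 = (-0.0785, +0.0785, 0)
  M1 = (+0.0785, +0.0785, 0)
  M2 = (+0.0785, -0.0785, 0)
  M3 = (-0.0785, -0.0785, 0)
rvec = (-0.3680, -0.3542, -0.2263), |rvec| = θ = 0.55865 rad = 32.008°
Rodrigues: sinθ=0.53004, 1−cosθ=0.15203; R = I + sinθ·[k]× + (1−cosθ)·[k]×²:
    [+0.91394 +0.27821 -0.29549]
    [-0.15122 +0.90908 +0.38820]
    [+0.37663 -0.31011 +0.87292]
t = (-0.2080, -0.2264, 1.3963) m
M0: Pc = R·M0+t = (-0.25790, -0.14317, +1.34239); u = 734.3·(-0.25790)/1.34239 + 305.3 = 164.2236, v = 775.2·(-0.14317)/1.34239 + 254.1 = 171.4247
M1: Pc = R·M1+t = (-0.11442, -0.16691, +1.40152); u = 734.3·(-0.11442)/1.40152 + 305.3 = 245.3537, v = 775.2·(-0.16691)/1.40152 + 254.1 = 161.7814
M2: Pc = R·M2+t = (-0.15810, -0.30963, +1.45021); u = 734.3·(-0.15810)/1.45021 + 305.3 = 225.2500, v = 775.2·(-0.30963)/1.45021 + 254.1 = 88.5873
M3: Pc = R·M3+t = (-0.30158, -0.28589, +1.39108); u = 734.3·(-0.30158)/1.39108 + 305.3 = 146.1050, v = 775.2·(-0.28589)/1.39108 + 254.1 = 94.7819

c0=(164.22, 171.42) c1=(245.35, 161.78) c2=(225.25, 88.59) c3=(146.10, 94.78)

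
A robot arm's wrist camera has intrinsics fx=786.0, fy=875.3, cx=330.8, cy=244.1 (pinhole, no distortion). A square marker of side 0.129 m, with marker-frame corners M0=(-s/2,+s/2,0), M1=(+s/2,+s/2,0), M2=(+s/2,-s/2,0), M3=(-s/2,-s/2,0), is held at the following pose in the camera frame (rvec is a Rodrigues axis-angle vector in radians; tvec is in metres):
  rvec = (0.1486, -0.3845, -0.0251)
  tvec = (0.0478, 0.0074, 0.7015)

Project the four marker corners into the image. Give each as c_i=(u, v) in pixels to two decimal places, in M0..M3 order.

c0=(316.82, 339.09) c1=(445.57, 324.82) c2=(449.19, 171.02) c3=(316.99, 174.66)

Intrinsics K: fx=786.0, fy=875.3, cx=330.8, cy=244.1
Marker side s = 0.129 m; corners in marker frame (Z=0):
  M0 = (-0.0645, +0.0645, 0)
  M1 = (+0.0645, +0.0645, 0)
  M2 = (+0.0645, -0.0645, 0)
  M3 = (-0.0645, -0.0645, 0)
rvec = (0.1486, -0.3845, -0.0251), |rvec| = θ = 0.41298 rad = 23.662°
Rodrigues: sinθ=0.40134, 1−cosθ=0.08407; R = I + sinθ·[k]× + (1−cosθ)·[k]×²:
    [+0.92681 -0.00377 -0.37550]
    [-0.05256 +0.98880 -0.13965]
    [+0.37182 +0.14917 +0.91624]
t = (0.0478, 0.0074, 0.7015) m
M0: Pc = R·M0+t = (-0.01222, +0.07457, +0.68714); u = 786.0·(-0.01222)/0.68714 + 330.8 = 316.8187, v = 875.3·(+0.07457)/0.68714 + 244.1 = 339.0870
M1: Pc = R·M1+t = (+0.10734, +0.06779, +0.73510); u = 786.0·(+0.10734)/0.73510 + 330.8 = 445.5678, v = 875.3·(+0.06779)/0.73510 + 244.1 = 324.8162
M2: Pc = R·M2+t = (+0.10782, -0.05977, +0.71586); u = 786.0·(+0.10782)/0.71586 + 330.8 = 449.1871, v = 875.3·(-0.05977)/0.71586 + 244.1 = 171.0205
M3: Pc = R·M3+t = (-0.01174, -0.05299, +0.66790); u = 786.0·(-0.01174)/0.66790 + 330.8 = 316.9885, v = 875.3·(-0.05299)/0.66790 + 244.1 = 174.6575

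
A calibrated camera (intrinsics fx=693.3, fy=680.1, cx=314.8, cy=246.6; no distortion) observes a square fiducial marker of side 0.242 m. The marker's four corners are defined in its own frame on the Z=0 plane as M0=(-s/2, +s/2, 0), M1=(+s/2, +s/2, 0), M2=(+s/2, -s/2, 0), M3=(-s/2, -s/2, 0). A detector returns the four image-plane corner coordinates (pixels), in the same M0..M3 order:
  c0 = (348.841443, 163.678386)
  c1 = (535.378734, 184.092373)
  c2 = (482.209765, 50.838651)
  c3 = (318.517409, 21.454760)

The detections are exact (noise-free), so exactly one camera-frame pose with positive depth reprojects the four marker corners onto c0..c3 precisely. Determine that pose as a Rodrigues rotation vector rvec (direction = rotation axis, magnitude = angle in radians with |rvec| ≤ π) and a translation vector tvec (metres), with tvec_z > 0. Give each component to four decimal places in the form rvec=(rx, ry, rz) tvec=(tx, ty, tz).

rvec=(-0.5932, -0.3446, -0.0379) tvec=(0.1349, -0.1847, 0.8587)

Intrinsics K: fx=693.3, fy=680.1, cx=314.8, cy=246.6
Marker side s = 0.242 m; corners in marker frame (Z=0):
  M0 = (-0.1210, +0.1210, 0)
  M1 = (+0.1210, +0.1210, 0)
  M2 = (+0.1210, -0.1210, 0)
  M3 = (-0.1210, -0.1210, 0)
Detected image corners:
  c0 = (348.841443, 163.678386) px
  c1 = (535.378734, 184.092373) px
  c2 = (482.209765, 50.838651) px
  c3 = (318.517409, 21.454760) px
Planar DLT: solve 8×8 A·h = b for H (H[2,2]=1):
  H  [+881.37289 -90.85260 +423.70296]
  H  [+144.52909 +502.10725 +100.33986]
  H  [+0.38306 -0.63040 +1.00000]
B = K⁻¹H; ‖b₁‖=1.164607, ‖b₂‖=1.164607; λ = 2/(‖b₁‖+‖b₂‖) = 0.858659, sign → tz>0 ⇒ λ=+0.858659
r₁ = λ·B[:,0] = (+0.94224,+0.06321,+0.32892); r₂ = λ·B[:,1] = (+0.13326,+0.83021,-0.54130)
r₃ = r₁×r₂ = (-0.30728,+0.55386,+0.77383); SVD([r₁ r₂ r₃]) → R = UVᵀ:
  R  [+0.94224 +0.13326 -0.30728]
  R  [+0.06321 +0.83021 +0.55386]
  R  [+0.32892 -0.54130 +0.77383]
t = (+0.13488, -0.18466, +0.85866) m
tr R = 2.546276; θ = arccos((tr R − 1)/2) = 0.687022 rad = 39.363°
axis k = ((R−Rᵀ)₃₂, (R−Rᵀ)₁₃, (R−Rᵀ)₂₁) / (2 sinθ) = (-0.863366, -0.501547, -0.055222)
rvec = θ·k = (-0.593152, -0.344574, -0.037939)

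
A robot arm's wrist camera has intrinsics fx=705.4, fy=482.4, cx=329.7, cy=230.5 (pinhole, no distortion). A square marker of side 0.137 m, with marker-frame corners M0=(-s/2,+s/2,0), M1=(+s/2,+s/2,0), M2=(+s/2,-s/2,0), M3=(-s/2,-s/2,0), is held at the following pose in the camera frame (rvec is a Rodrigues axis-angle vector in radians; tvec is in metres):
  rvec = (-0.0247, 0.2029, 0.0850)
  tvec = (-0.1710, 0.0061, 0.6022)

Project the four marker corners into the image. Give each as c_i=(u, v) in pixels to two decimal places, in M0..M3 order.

c0=(50.05, 284.41) c1=(197.45, 296.16) c2=(212.17, 184.24) c3=(64.63, 177.55)

Intrinsics K: fx=705.4, fy=482.4, cx=329.7, cy=230.5
Marker side s = 0.137 m; corners in marker frame (Z=0):
  M0 = (-0.0685, +0.0685, 0)
  M1 = (+0.0685, +0.0685, 0)
  M2 = (+0.0685, -0.0685, 0)
  M3 = (-0.0685, -0.0685, 0)
rvec = (-0.0247, 0.2029, 0.0850), |rvec| = θ = 0.22137 rad = 12.683°
Rodrigues: sinθ=0.21956, 1−cosθ=0.02440; R = I + sinθ·[k]× + (1−cosθ)·[k]×²:
    [+0.97590 -0.08680 +0.20020]
    [+0.08181 +0.99610 +0.03309]
    [-0.20229 -0.01591 +0.97920]
t = (-0.1710, 0.0061, 0.6022) m
M0: Pc = R·M0+t = (-0.24380, +0.06873, +0.61497); u = 705.4·(-0.24380)/0.61497 + 329.7 = 50.0538, v = 482.4·(+0.06873)/0.61497 + 230.5 = 284.4129
M1: Pc = R·M1+t = (-0.11010, +0.07994, +0.58725); u = 705.4·(-0.11010)/0.58725 + 329.7 = 197.4534, v = 482.4·(+0.07994)/0.58725 + 230.5 = 296.1643
M2: Pc = R·M2+t = (-0.09820, -0.05653, +0.58943); u = 705.4·(-0.09820)/0.58943 + 329.7 = 212.1741, v = 482.4·(-0.05653)/0.58943 + 230.5 = 184.2362
M3: Pc = R·M3+t = (-0.23190, -0.06774, +0.61715); u = 705.4·(-0.23190)/0.61715 + 329.7 = 64.6342, v = 482.4·(-0.06774)/0.61715 + 230.5 = 177.5527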